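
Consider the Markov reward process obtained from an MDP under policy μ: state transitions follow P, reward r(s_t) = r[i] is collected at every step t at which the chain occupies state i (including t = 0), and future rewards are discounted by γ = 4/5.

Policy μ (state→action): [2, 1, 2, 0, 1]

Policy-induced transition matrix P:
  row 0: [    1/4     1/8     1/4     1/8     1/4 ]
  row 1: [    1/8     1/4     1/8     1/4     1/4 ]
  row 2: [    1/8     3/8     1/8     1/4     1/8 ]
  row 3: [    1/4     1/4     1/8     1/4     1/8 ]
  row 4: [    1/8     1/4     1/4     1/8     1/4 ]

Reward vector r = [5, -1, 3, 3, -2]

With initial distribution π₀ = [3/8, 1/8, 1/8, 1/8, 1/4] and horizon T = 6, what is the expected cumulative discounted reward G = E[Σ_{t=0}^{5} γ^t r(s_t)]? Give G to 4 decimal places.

t=0: π = [0.3750, 0.1250, 0.1250, 0.1250, 0.2500], E[r] = 2.0000, γ^t·E[r] = 2.000000, running G = 2.000000
t=1: π = [0.1875, 0.2188, 0.2031, 0.1719, 0.2188], E[r] = 1.4063, γ^t·E[r] = 1.125000, running G = 3.125000
t=2: π = [0.1699, 0.2520, 0.1758, 0.1992, 0.2031], E[r] = 1.3164, γ^t·E[r] = 0.842500, running G = 3.967500
t=3: π = [0.1711, 0.2507, 0.1716, 0.2034, 0.2031], E[r] = 1.3237, γ^t·E[r] = 0.677750, running G = 4.645250
t=4: π = [0.1718, 0.2501, 0.1718, 0.2032, 0.2031], E[r] = 1.3278, γ^t·E[r] = 0.543850, running G = 5.189100
t=5: π = [0.1719, 0.2500, 0.1719, 0.2031, 0.2031], E[r] = 1.3281, γ^t·E[r] = 0.435208, running G = 5.624308

G = 5.6243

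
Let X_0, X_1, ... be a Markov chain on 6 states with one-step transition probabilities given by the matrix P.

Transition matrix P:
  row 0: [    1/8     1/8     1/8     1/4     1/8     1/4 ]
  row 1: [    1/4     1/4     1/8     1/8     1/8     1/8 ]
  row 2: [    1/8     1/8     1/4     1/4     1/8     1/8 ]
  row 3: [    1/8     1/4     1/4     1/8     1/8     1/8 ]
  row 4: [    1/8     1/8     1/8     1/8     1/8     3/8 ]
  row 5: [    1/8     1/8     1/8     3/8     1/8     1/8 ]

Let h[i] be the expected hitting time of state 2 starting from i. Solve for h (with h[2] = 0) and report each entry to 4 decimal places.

h = [6.6082, 6.7214, 0.0000, 5.8953, 6.6874, 6.5290]

First-step conditioning: h[2] = 0; for i ≠ 2, h[i] = 1 + Σ_k P[i][k]·h[k].
  h[0] = 1 + 1/8·h[0] + 1/8·h[1] + 1/4·h[3] + 1/8·h[4] + 1/4·h[5]
  h[1] = 1 + 1/4·h[0] + 1/4·h[1] + 1/8·h[3] + 1/8·h[4] + 1/8·h[5]
  h[3] = 1 + 1/8·h[0] + 1/4·h[1] + 1/8·h[3] + 1/8·h[4] + 1/8·h[5]
  h[4] = 1 + 1/8·h[0] + 1/8·h[1] + 1/8·h[3] + 1/8·h[4] + 3/8·h[5]
  h[5] = 1 + 1/8·h[0] + 1/8·h[1] + 3/8·h[3] + 1/8·h[4] + 1/8·h[5]
Solving the 5×5 linear system over states ≠ 2 gives exactly h = [4672/707, 4752/707, 0, 4168/707, 4728/707, 4616/707] (h[2] = 0 is the target).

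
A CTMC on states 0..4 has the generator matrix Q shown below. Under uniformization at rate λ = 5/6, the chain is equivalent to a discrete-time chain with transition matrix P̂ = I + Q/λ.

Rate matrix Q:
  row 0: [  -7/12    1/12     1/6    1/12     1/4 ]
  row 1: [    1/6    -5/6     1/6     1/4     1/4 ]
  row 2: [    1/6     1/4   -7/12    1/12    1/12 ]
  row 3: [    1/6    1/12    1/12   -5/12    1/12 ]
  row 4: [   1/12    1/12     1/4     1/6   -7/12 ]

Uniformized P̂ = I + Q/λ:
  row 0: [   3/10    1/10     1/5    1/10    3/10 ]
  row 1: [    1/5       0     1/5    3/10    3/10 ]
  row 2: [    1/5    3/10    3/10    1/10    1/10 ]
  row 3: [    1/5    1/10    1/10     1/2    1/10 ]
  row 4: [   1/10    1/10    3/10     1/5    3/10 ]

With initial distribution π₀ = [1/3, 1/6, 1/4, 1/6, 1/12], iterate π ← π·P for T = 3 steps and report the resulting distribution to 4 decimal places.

t=0: π = [0.3333, 0.1667, 0.2500, 0.1667, 0.0833]
t=1: π = [0.2250, 0.1333, 0.2167, 0.2083, 0.2167]
t=2: π = [0.2008, 0.1300, 0.2225, 0.2317, 0.2150]
t=3: π = [0.1986, 0.1315, 0.2206, 0.2402, 0.2092]

π = [0.1986, 0.1315, 0.2206, 0.2402, 0.2092]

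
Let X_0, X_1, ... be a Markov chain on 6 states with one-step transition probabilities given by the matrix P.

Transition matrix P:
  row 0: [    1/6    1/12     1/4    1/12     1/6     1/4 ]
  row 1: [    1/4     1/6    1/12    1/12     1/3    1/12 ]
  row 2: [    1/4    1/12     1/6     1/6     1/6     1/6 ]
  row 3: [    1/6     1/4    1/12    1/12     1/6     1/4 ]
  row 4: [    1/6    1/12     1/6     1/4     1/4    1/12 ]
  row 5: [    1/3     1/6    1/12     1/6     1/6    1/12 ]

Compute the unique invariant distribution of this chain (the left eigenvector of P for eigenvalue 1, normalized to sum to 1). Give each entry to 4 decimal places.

π = [0.2159, 0.1310, 0.1489, 0.1430, 0.2056, 0.1556]

Balance equations π_j = Σ_i π_i·P[i][j]:
  π_0 = 1/6·π_0 + 1/4·π_1 + 1/4·π_2 + 1/6·π_3 + 1/6·π_4 + 1/3·π_5
  π_1 = 1/12·π_0 + 1/6·π_1 + 1/12·π_2 + 1/4·π_3 + 1/12·π_4 + 1/6·π_5
  π_2 = 1/4·π_0 + 1/12·π_1 + 1/6·π_2 + 1/12·π_3 + 1/6·π_4 + 1/12·π_5
  π_3 = 1/12·π_0 + 1/12·π_1 + 1/6·π_2 + 1/12·π_3 + 1/4·π_4 + 1/6·π_5
  π_4 = 1/6·π_0 + 1/3·π_1 + 1/6·π_2 + 1/6·π_3 + 1/4·π_4 + 1/6·π_5
  normalize: π_0 + π_1 + π_2 + π_3 + π_4 + π_5 = 1
Solving the linear system gives exactly π = [9647/44679, 5855/44679, 2217/14893, 6388/44679, 9188/44679, 6950/44679].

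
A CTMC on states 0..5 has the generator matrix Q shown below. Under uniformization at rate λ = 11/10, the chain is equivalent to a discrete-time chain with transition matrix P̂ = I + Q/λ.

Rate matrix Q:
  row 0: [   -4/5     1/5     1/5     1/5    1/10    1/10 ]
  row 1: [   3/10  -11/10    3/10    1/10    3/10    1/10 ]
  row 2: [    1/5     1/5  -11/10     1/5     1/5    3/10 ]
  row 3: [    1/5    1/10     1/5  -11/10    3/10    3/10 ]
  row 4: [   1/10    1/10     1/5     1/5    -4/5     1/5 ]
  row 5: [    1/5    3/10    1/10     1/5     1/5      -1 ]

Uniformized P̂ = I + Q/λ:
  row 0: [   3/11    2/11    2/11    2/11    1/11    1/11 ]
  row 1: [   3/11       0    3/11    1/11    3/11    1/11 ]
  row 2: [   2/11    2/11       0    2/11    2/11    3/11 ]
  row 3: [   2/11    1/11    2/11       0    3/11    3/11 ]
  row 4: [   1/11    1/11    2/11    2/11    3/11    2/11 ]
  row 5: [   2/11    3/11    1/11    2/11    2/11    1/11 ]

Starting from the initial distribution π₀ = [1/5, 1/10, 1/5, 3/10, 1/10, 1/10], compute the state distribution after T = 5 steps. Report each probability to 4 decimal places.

π = [0.1931, 0.1393, 0.1521, 0.1430, 0.2090, 0.1635]

t=0: π = [0.2000, 0.1000, 0.2000, 0.3000, 0.1000, 0.1000]
t=1: π = [0.2000, 0.1364, 0.1455, 0.1182, 0.2091, 0.1909]
t=2: π = [0.1934, 0.1446, 0.1504, 0.1479, 0.2058, 0.1579]
t=3: π = [0.1938, 0.1377, 0.1533, 0.1418, 0.2095, 0.1639]
t=4: π = [0.1929, 0.1397, 0.1516, 0.1435, 0.2087, 0.1636]
t=5: π = [0.1931, 0.1393, 0.1521, 0.1430, 0.2090, 0.1635]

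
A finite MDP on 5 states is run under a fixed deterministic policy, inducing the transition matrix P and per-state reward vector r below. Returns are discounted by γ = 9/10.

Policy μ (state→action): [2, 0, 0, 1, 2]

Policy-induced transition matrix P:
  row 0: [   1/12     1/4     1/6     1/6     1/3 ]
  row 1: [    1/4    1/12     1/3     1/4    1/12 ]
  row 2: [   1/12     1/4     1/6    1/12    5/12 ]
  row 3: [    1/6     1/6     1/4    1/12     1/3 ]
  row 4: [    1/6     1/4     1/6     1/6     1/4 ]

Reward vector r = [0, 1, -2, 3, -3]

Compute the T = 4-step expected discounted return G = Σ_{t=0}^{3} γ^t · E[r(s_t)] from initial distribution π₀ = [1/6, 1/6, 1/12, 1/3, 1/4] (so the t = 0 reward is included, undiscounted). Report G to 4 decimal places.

t=0: π = [0.1667, 0.1667, 0.0833, 0.3333, 0.2500], E[r] = 0.2500, γ^t·E[r] = 0.250000, running G = 0.250000
t=1: π = [0.1597, 0.1944, 0.2222, 0.1458, 0.2778], E[r] = -0.6458, γ^t·E[r] = -0.581250, running G = -0.331250
t=2: π = [0.1510, 0.2054, 0.2112, 0.1522, 0.2801], E[r] = -0.6007, γ^t·E[r] = -0.486563, running G = -0.817813
t=3: π = [0.1536, 0.2031, 0.2136, 0.1535, 0.2762], E[r] = -0.5923, γ^t·E[r] = -0.431789, running G = -1.249602

G = -1.2496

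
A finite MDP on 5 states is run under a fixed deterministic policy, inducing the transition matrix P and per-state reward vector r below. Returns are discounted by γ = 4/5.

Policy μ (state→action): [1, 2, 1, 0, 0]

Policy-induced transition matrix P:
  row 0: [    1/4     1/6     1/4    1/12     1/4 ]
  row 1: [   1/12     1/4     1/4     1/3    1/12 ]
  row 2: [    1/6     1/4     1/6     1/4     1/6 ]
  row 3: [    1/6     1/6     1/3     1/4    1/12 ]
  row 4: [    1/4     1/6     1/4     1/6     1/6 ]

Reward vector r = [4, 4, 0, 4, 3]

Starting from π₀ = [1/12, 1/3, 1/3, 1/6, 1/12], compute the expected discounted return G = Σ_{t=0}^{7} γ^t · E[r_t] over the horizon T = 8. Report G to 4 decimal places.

t=0: π = [0.0833, 0.3333, 0.3333, 0.1667, 0.0833], E[r] = 2.5833, γ^t·E[r] = 2.583333, running G = 2.583333
t=1: π = [0.1528, 0.2222, 0.2361, 0.2569, 0.1319], E[r] = 2.9236, γ^t·E[r] = 2.338889, running G = 4.922222
t=2: π = [0.1719, 0.2049, 0.2517, 0.2321, 0.1395], E[r] = 2.8536, γ^t·E[r] = 1.826296, running G = 6.748519
t=3: π = [0.1755, 0.2047, 0.2484, 0.2268, 0.1446], E[r] = 2.8620, γ^t·E[r] = 1.465333, running G = 8.213852
t=4: π = [0.1763, 0.2044, 0.2482, 0.2258, 0.1453], E[r] = 2.8619, γ^t·E[r] = 1.172214, running G = 9.386066
t=5: π = [0.1764, 0.2044, 0.2481, 0.2255, 0.1455], E[r] = 2.8620, γ^t·E[r] = 0.937812, running G = 10.323878
t=6: π = [0.1765, 0.2044, 0.2481, 0.2255, 0.1455], E[r] = 2.8620, γ^t·E[r] = 0.750253, running G = 11.074130
t=7: π = [0.1765, 0.2044, 0.2481, 0.2255, 0.1455], E[r] = 2.8620, γ^t·E[r] = 0.600203, running G = 11.674333

G = 11.6743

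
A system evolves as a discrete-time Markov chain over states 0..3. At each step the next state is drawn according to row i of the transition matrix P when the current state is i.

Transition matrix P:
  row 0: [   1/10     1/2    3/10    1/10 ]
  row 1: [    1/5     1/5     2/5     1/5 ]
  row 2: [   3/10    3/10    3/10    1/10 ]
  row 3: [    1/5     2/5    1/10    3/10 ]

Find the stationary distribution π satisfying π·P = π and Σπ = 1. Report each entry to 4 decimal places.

Balance equations π_j = Σ_i π_i·P[i][j]:
  π_0 = 1/10·π_0 + 1/5·π_1 + 3/10·π_2 + 1/5·π_3
  π_1 = 1/2·π_0 + 1/5·π_1 + 3/10·π_2 + 2/5·π_3
  π_2 = 3/10·π_0 + 2/5·π_1 + 3/10·π_2 + 1/10·π_3
  normalize: π_0 + π_1 + π_2 + π_3 = 1
Solving the linear system gives exactly π = [37/177, 173/531, 53/177, 88/531].

π = [0.2090, 0.3258, 0.2994, 0.1657]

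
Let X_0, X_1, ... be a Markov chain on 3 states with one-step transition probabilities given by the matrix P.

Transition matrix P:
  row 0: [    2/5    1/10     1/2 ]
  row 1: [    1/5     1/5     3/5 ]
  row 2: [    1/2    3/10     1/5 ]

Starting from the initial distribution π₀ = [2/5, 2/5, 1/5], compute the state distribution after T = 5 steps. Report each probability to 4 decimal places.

t=0: π = [0.4000, 0.4000, 0.2000]
t=1: π = [0.3400, 0.1800, 0.4800]
t=2: π = [0.4120, 0.2140, 0.3740]
t=3: π = [0.3946, 0.1962, 0.4092]
t=4: π = [0.4017, 0.2015, 0.3969]
t=5: π = [0.3994, 0.1995, 0.4011]

π = [0.3994, 0.1995, 0.4011]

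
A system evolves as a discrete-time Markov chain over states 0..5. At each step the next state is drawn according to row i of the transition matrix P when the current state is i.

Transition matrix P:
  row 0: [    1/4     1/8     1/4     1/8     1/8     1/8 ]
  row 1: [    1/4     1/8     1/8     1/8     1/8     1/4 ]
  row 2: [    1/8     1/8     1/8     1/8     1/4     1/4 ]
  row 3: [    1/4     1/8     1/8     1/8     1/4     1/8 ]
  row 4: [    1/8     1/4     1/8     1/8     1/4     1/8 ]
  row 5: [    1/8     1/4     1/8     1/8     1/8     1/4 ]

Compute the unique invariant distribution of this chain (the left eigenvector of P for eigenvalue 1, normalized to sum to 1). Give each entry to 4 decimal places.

Balance equations π_j = Σ_i π_i·P[i][j]:
  π_0 = 1/4·π_0 + 1/4·π_1 + 1/8·π_2 + 1/4·π_3 + 1/8·π_4 + 1/8·π_5
  π_1 = 1/8·π_0 + 1/8·π_1 + 1/8·π_2 + 1/8·π_3 + 1/4·π_4 + 1/4·π_5
  π_2 = 1/4·π_0 + 1/8·π_1 + 1/8·π_2 + 1/8·π_3 + 1/8·π_4 + 1/8·π_5
  π_3 = 1/8·π_0 + 1/8·π_1 + 1/8·π_2 + 1/8·π_3 + 1/8·π_4 + 1/8·π_5
  π_4 = 1/8·π_0 + 1/8·π_1 + 1/4·π_2 + 1/4·π_3 + 1/4·π_4 + 1/8·π_5
  normalize: π_0 + π_1 + π_2 + π_3 + π_4 + π_5 = 1
Solving the linear system gives exactly π = [5/27, 37/216, 4/27, 1/8, 275/1512, 95/504].

π = [0.1852, 0.1713, 0.1481, 0.1250, 0.1819, 0.1885]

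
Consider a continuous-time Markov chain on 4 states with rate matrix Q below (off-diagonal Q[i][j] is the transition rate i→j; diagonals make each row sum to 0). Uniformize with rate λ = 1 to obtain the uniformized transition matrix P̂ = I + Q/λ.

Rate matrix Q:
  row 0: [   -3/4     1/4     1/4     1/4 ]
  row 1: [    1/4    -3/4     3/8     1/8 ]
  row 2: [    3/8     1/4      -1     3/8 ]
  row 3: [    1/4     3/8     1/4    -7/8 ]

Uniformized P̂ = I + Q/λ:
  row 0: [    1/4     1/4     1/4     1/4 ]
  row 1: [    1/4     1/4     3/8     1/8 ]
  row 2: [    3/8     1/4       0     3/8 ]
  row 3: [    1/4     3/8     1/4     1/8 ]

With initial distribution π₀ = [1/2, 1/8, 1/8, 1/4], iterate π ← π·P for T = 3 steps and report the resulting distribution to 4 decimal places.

t=0: π = [0.5000, 0.1250, 0.1250, 0.2500]
t=1: π = [0.2656, 0.2813, 0.2344, 0.2188]
t=2: π = [0.2793, 0.2773, 0.2266, 0.2168]
t=3: π = [0.2783, 0.2771, 0.2280, 0.2166]

π = [0.2783, 0.2771, 0.2280, 0.2166]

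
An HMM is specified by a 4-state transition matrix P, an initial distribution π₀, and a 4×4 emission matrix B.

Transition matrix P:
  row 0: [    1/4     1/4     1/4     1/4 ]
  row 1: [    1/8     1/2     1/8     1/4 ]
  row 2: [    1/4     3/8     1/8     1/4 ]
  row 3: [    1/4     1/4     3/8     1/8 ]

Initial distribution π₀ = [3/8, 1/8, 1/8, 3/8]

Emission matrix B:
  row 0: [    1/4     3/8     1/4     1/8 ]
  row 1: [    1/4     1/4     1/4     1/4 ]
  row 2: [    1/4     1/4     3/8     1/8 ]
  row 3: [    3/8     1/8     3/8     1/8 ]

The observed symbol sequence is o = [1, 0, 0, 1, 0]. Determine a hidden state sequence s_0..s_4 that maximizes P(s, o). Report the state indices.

t=0: δ = [1.406e-01, 3.125e-02, 3.125e-02, 4.688e-02]  (obs o_0=1)
t=1: δ = [8.789e-03, 8.789e-03, 8.789e-03, 1.318e-02]  ψ = [0, 0, 0, 0]  (obs o_1=0)
t=2: δ = [8.240e-04, 1.099e-03, 1.236e-03, 8.240e-04]  ψ = [3, 1, 3, 0]  (obs o_2=0)
t=3: δ = [1.159e-04, 1.373e-04, 7.725e-05, 3.862e-05]  ψ = [2, 1, 3, 2]  (obs o_3=1)
t=4: δ = [7.242e-06, 1.717e-05, 7.242e-06, 1.287e-05]  ψ = [0, 1, 0, 1]  (obs o_4=0)
backtrack: best end state = 1; path = [0, 1, 1, 1, 1]

path = [0, 1, 1, 1, 1]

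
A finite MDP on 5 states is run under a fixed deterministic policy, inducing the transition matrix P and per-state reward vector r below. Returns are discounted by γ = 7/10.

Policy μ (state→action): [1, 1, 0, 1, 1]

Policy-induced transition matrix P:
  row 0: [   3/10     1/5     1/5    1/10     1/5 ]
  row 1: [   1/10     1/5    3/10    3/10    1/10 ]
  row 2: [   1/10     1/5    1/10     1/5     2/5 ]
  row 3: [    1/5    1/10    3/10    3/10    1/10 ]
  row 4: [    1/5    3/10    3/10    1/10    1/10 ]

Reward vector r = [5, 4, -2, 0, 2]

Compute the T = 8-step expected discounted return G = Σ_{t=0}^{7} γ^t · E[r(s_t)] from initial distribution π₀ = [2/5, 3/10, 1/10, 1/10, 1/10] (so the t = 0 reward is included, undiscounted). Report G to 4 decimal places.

G = 6.6353

t=0: π = [0.4000, 0.3000, 0.1000, 0.1000, 0.1000], E[r] = 3.2000, γ^t·E[r] = 3.200000, running G = 3.200000
t=1: π = [0.2000, 0.2000, 0.2400, 0.1900, 0.1700], E[r] = 1.6600, γ^t·E[r] = 1.162000, running G = 4.362000
t=2: π = [0.1760, 0.1980, 0.2320, 0.2020, 0.1920], E[r] = 1.5920, γ^t·E[r] = 0.780080, running G = 5.142080
t=3: π = [0.1746, 0.1990, 0.2360, 0.2032, 0.1872], E[r] = 1.5714, γ^t·E[r] = 0.538990, running G = 5.681070
t=4: π = [0.1740, 0.1984, 0.2353, 0.2040, 0.1883], E[r] = 1.5692, γ^t·E[r] = 0.376775, running G = 6.057845
t=5: π = [0.1740, 0.1984, 0.2355, 0.2040, 0.1880], E[r] = 1.5687, γ^t·E[r] = 0.263655, running G = 6.321500
t=6: π = [0.1740, 0.1984, 0.2355, 0.2040, 0.1881], E[r] = 1.5688, γ^t·E[r] = 0.184564, running G = 6.506064
t=7: π = [0.1740, 0.1984, 0.2355, 0.2040, 0.1880], E[r] = 1.5688, γ^t·E[r] = 0.129194, running G = 6.635258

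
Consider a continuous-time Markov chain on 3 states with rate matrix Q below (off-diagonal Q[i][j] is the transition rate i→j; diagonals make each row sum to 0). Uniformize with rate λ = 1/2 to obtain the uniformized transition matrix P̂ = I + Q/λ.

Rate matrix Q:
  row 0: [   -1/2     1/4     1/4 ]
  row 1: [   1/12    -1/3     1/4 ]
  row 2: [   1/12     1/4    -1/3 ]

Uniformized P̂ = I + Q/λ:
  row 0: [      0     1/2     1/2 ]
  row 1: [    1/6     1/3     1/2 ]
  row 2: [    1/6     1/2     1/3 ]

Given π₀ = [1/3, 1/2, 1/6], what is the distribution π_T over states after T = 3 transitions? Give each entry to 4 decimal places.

π = [0.1420, 0.4282, 0.4298]

t=0: π = [0.3333, 0.5000, 0.1667]
t=1: π = [0.1111, 0.4167, 0.4722]
t=2: π = [0.1481, 0.4306, 0.4213]
t=3: π = [0.1420, 0.4282, 0.4298]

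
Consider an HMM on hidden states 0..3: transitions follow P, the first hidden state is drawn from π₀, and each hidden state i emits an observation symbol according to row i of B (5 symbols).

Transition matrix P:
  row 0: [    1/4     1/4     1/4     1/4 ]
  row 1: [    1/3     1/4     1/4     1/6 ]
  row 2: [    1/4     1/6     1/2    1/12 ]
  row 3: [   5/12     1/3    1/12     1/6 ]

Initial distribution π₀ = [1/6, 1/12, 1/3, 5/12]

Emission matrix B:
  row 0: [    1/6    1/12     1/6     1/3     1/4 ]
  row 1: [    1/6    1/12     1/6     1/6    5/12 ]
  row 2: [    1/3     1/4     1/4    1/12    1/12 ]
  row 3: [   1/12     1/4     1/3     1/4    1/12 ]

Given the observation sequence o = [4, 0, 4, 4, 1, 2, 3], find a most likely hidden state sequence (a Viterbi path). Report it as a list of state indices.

t=0: δ = [4.167e-02, 3.472e-02, 2.778e-02, 3.472e-02]  (obs o_0=4)
t=1: δ = [2.411e-03, 1.929e-03, 4.630e-03, 8.681e-04]  ψ = [3, 3, 2, 0]  (obs o_1=0)
t=2: δ = [2.894e-04, 3.215e-04, 1.929e-04, 5.023e-05]  ψ = [2, 2, 2, 0]  (obs o_2=4)
t=3: δ = [2.679e-05, 3.349e-05, 8.038e-06, 6.028e-06]  ψ = [1, 1, 2, 0]  (obs o_3=4)
t=4: δ = [9.303e-07, 6.977e-07, 2.093e-06, 1.674e-06]  ψ = [1, 1, 1, 0]  (obs o_4=1)
t=5: δ = [1.163e-07, 9.303e-08, 2.616e-07, 9.303e-08]  ψ = [3, 3, 2, 3]  (obs o_5=2)
t=6: δ = [2.180e-08, 7.268e-09, 1.090e-08, 7.268e-09]  ψ = [2, 2, 2, 0]  (obs o_6=3)
backtrack: best end state = 0; path = [2, 2, 1, 1, 2, 2, 0]

path = [2, 2, 1, 1, 2, 2, 0]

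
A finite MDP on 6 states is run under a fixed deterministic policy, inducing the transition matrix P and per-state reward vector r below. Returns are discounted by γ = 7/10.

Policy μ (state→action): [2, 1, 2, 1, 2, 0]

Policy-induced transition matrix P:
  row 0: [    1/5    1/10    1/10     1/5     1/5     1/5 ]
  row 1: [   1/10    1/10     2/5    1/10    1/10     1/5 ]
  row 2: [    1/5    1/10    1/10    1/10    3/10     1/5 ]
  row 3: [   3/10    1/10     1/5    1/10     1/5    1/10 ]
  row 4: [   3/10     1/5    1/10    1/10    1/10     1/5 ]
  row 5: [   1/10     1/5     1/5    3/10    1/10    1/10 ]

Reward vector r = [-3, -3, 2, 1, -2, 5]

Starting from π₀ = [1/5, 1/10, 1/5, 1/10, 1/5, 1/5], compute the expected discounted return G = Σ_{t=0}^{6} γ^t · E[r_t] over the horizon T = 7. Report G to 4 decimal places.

G = 0.1674

t=0: π = [0.2000, 0.1000, 0.2000, 0.1000, 0.2000, 0.2000], E[r] = 0.2000, γ^t·E[r] = 0.200000, running G = 0.200000
t=1: π = [0.2000, 0.1400, 0.1600, 0.1600, 0.1700, 0.1700], E[r] = -0.0300, γ^t·E[r] = -0.021000, running G = 0.179000
t=2: π = [0.2020, 0.1340, 0.1750, 0.1540, 0.1680, 0.1670], E[r] = -0.0050, γ^t·E[r] = -0.002450, running G = 0.176550
t=3: π = [0.2021, 0.1335, 0.1723, 0.1536, 0.1706, 0.1679], E[r] = -0.0103, γ^t·E[r] = -0.003533, running G = 0.173017
t=4: π = [0.2023, 0.1339, 0.1722, 0.1538, 0.1700, 0.1679], E[r] = -0.0110, γ^t·E[r] = -0.002644, running G = 0.170374
t=5: π = [0.2022, 0.1338, 0.1723, 0.1538, 0.1700, 0.1678], E[r] = -0.0105, γ^t·E[r] = -0.001761, running G = 0.168613
t=6: π = [0.2022, 0.1338, 0.1723, 0.1538, 0.1701, 0.1678], E[r] = -0.0106, γ^t·E[r] = -0.001246, running G = 0.167367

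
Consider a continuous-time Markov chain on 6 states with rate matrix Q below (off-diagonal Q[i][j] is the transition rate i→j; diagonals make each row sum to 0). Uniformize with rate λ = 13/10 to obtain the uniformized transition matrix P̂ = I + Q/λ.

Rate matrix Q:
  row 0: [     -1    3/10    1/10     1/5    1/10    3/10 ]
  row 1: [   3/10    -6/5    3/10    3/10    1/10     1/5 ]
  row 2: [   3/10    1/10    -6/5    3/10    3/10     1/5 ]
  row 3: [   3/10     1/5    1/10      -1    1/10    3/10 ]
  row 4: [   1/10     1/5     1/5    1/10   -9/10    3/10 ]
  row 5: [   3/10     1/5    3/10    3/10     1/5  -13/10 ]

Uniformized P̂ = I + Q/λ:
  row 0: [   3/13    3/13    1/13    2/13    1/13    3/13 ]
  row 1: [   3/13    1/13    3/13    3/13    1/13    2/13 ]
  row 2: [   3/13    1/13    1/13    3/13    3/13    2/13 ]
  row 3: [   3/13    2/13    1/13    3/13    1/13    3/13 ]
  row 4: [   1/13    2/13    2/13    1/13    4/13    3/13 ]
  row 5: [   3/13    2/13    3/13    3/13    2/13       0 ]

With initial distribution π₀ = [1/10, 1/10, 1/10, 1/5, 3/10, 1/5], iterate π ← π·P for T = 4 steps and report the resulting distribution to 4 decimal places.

t=0: π = [0.1000, 0.1000, 0.1000, 0.2000, 0.3000, 0.2000]
t=1: π = [0.1846, 0.1462, 0.1462, 0.1769, 0.1769, 0.1692]
t=2: π = [0.2036, 0.1456, 0.1391, 0.1893, 0.1533, 0.1692]
t=3: π = [0.2072, 0.1476, 0.1371, 0.1915, 0.1467, 0.1698]
t=4: π = [0.2082, 0.1479, 0.1370, 0.1923, 0.1449, 0.1697]

π = [0.2082, 0.1479, 0.1370, 0.1923, 0.1449, 0.1697]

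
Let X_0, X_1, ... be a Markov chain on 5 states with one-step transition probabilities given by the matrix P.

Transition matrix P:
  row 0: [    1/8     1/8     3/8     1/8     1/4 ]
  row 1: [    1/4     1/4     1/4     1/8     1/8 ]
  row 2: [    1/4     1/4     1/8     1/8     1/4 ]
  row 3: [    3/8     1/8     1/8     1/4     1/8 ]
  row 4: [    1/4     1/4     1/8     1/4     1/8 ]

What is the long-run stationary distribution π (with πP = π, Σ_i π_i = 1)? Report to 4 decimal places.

π = [0.2410, 0.1988, 0.2101, 0.1688, 0.1814]

Balance equations π_j = Σ_i π_i·P[i][j]:
  π_0 = 1/8·π_0 + 1/4·π_1 + 1/4·π_2 + 3/8·π_3 + 1/4·π_4
  π_1 = 1/8·π_0 + 1/4·π_1 + 1/4·π_2 + 1/8·π_3 + 1/4·π_4
  π_2 = 3/8·π_0 + 1/4·π_1 + 1/8·π_2 + 1/8·π_3 + 1/8·π_4
  π_3 = 1/8·π_0 + 1/8·π_1 + 1/8·π_2 + 1/4·π_3 + 1/4·π_4
  normalize: π_0 + π_1 + π_2 + π_3 + π_4 = 1
Solving the linear system gives exactly π = [554/2299, 457/2299, 483/2299, 388/2299, 417/2299].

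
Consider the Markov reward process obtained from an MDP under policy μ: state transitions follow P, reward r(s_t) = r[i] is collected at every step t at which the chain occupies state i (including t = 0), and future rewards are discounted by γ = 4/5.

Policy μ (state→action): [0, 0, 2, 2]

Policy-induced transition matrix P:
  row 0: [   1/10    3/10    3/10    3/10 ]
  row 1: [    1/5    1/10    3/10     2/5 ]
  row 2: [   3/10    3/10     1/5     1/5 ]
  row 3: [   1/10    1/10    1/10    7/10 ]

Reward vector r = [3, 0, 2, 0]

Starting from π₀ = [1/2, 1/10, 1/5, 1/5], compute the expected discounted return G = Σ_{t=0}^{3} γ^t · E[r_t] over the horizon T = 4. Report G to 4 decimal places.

t=0: π = [0.5000, 0.1000, 0.2000, 0.2000], E[r] = 1.9000, γ^t·E[r] = 1.900000, running G = 1.900000
t=1: π = [0.1500, 0.2400, 0.2400, 0.3700], E[r] = 0.9300, γ^t·E[r] = 0.744000, running G = 2.644000
t=2: π = [0.1720, 0.1780, 0.2020, 0.4480], E[r] = 0.9200, γ^t·E[r] = 0.588800, running G = 3.232800
t=3: π = [0.1582, 0.1748, 0.1902, 0.4768], E[r] = 0.8550, γ^t·E[r] = 0.437760, running G = 3.670560

G = 3.6706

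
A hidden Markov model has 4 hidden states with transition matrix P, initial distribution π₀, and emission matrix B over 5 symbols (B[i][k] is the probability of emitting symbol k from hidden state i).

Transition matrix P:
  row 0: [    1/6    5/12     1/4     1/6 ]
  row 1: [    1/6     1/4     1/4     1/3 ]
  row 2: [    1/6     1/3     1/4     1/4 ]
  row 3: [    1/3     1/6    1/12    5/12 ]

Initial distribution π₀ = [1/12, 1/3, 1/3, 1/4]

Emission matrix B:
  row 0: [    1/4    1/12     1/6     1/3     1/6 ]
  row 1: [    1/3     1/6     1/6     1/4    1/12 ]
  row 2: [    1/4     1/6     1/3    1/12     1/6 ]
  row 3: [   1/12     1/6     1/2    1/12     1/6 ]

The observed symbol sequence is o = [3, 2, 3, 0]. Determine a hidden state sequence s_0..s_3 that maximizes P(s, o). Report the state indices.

path = [1, 3, 0, 1]

t=0: δ = [2.778e-02, 8.333e-02, 2.778e-02, 2.083e-02]  (obs o_0=3)
t=1: δ = [2.315e-03, 3.472e-03, 6.944e-03, 1.389e-02]  ψ = [1, 1, 1, 1]  (obs o_1=2)
t=2: δ = [1.543e-03, 5.787e-04, 1.447e-04, 4.823e-04]  ψ = [3, 2, 2, 3]  (obs o_2=3)
t=3: δ = [6.430e-05, 2.143e-04, 9.645e-05, 2.143e-05]  ψ = [0, 0, 0, 0]  (obs o_3=0)
backtrack: best end state = 1; path = [1, 3, 0, 1]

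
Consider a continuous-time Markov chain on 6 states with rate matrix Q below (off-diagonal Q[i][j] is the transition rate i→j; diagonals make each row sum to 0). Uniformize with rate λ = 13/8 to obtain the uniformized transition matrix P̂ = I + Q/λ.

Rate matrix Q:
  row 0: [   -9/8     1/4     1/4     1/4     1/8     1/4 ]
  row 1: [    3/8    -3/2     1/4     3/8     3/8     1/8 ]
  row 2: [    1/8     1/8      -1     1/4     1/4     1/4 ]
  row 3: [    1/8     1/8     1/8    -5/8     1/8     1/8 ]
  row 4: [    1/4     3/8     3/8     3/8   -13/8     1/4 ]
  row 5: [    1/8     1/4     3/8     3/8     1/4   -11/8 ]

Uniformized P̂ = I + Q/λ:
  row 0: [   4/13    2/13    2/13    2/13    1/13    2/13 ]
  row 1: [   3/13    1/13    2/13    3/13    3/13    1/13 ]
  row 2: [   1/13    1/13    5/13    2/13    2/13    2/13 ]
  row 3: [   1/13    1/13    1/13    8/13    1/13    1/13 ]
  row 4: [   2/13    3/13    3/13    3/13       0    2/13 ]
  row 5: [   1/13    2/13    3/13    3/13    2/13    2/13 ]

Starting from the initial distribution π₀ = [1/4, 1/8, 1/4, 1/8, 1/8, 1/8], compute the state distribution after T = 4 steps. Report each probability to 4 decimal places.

t=0: π = [0.2500, 0.1250, 0.2500, 0.1250, 0.1250, 0.1250]
t=1: π = [0.1635, 0.1250, 0.2212, 0.2404, 0.1154, 0.1346]
t=2: π = [0.1428, 0.1176, 0.2056, 0.2936, 0.1146, 0.1257]
t=3: π = [0.1368, 0.1152, 0.1972, 0.3169, 0.1117, 0.1222]
t=4: π = [0.1348, 0.1140, 0.1930, 0.3270, 0.1106, 0.1206]

π = [0.1348, 0.1140, 0.1930, 0.3270, 0.1106, 0.1206]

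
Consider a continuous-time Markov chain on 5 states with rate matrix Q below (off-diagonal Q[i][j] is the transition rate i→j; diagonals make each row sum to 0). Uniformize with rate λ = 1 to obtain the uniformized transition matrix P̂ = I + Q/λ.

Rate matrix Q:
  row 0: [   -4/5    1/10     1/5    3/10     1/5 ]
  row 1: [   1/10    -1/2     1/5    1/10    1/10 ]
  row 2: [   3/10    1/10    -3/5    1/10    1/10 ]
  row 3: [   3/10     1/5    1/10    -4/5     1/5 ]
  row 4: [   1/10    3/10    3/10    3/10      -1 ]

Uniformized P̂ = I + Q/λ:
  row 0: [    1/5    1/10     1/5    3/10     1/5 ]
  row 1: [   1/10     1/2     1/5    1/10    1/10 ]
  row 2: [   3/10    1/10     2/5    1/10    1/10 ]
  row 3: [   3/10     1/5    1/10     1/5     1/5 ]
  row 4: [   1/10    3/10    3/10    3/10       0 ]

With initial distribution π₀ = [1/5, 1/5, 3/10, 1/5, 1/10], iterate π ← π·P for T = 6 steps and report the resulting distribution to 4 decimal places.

π = [0.2062, 0.2396, 0.2427, 0.1851, 0.1265]

t=0: π = [0.2000, 0.2000, 0.3000, 0.2000, 0.1000]
t=1: π = [0.2200, 0.2200, 0.2500, 0.1800, 0.1300]
t=2: π = [0.2080, 0.2320, 0.2450, 0.1880, 0.1270]
t=3: π = [0.2074, 0.2370, 0.2429, 0.1858, 0.1269]
t=4: π = [0.2065, 0.2388, 0.2427, 0.1854, 0.1266]
t=5: π = [0.2063, 0.2394, 0.2427, 0.1852, 0.1265]
t=6: π = [0.2062, 0.2396, 0.2427, 0.1851, 0.1265]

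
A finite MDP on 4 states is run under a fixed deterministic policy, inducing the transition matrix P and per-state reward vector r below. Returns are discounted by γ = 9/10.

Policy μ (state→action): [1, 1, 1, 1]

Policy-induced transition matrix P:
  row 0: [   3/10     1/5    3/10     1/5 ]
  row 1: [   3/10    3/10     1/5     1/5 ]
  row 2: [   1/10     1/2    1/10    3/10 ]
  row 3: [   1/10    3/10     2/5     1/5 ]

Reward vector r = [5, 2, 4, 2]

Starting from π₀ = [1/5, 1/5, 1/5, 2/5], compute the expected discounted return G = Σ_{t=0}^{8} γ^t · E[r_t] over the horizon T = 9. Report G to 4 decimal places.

G = 18.8784

t=0: π = [0.2000, 0.2000, 0.2000, 0.4000], E[r] = 3.0000, γ^t·E[r] = 3.000000, running G = 3.000000
t=1: π = [0.1800, 0.3200, 0.2800, 0.2200], E[r] = 3.1000, γ^t·E[r] = 2.790000, running G = 5.790000
t=2: π = [0.2000, 0.3380, 0.2340, 0.2280], E[r] = 3.0680, γ^t·E[r] = 2.485080, running G = 8.275080
t=3: π = [0.2076, 0.3268, 0.2422, 0.2234], E[r] = 3.1072, γ^t·E[r] = 2.265149, running G = 10.540229
t=4: π = [0.2069, 0.3277, 0.2412, 0.2242], E[r] = 3.1031, γ^t·E[r] = 2.035931, running G = 12.576160
t=5: π = [0.2069, 0.3276, 0.2414, 0.2241], E[r] = 3.1036, γ^t·E[r] = 1.832619, running G = 14.408778
t=6: π = [0.2069, 0.3276, 0.2414, 0.2241], E[r] = 3.1034, γ^t·E[r] = 1.649290, running G = 16.058068
t=7: π = [0.2069, 0.3276, 0.2414, 0.2241], E[r] = 3.1035, γ^t·E[r] = 1.484371, running G = 17.542439
t=8: π = [0.2069, 0.3276, 0.2414, 0.2241], E[r] = 3.1034, γ^t·E[r] = 1.335933, running G = 18.878372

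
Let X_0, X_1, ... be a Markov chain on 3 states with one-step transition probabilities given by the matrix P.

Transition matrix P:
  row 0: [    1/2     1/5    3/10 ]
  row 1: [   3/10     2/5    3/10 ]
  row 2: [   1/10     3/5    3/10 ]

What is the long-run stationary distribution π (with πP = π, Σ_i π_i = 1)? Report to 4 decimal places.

π = [0.3000, 0.4000, 0.3000]

Balance equations π_j = Σ_i π_i·P[i][j]:
  π_0 = 1/2·π_0 + 3/10·π_1 + 1/10·π_2
  π_1 = 1/5·π_0 + 2/5·π_1 + 3/5·π_2
  normalize: π_0 + π_1 + π_2 = 1
Solving the linear system gives exactly π = [3/10, 2/5, 3/10].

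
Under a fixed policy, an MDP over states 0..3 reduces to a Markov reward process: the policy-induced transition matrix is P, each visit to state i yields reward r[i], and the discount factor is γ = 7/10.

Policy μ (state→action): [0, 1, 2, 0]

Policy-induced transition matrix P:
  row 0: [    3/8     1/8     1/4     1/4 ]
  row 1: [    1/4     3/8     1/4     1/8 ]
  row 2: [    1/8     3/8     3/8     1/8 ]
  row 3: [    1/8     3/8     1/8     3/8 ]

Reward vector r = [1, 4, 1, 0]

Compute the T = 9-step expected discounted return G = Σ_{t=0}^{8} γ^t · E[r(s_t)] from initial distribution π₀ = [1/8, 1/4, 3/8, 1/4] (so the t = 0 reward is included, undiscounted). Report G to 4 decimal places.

t=0: π = [0.1250, 0.2500, 0.3750, 0.2500], E[r] = 1.5000, γ^t·E[r] = 1.500000, running G = 1.500000
t=1: π = [0.1875, 0.3438, 0.2656, 0.2031], E[r] = 1.8281, γ^t·E[r] = 1.279688, running G = 2.779688
t=2: π = [0.2148, 0.3281, 0.2578, 0.1992], E[r] = 1.7852, γ^t·E[r] = 0.874727, running G = 3.654414
t=3: π = [0.2197, 0.3213, 0.2573, 0.2017], E[r] = 1.7622, γ^t·E[r] = 0.604437, running G = 4.258851
t=4: π = [0.2201, 0.3201, 0.2570, 0.2029], E[r] = 1.7573, γ^t·E[r] = 0.421934, running G = 4.680785
t=5: π = [0.2200, 0.3200, 0.2568, 0.2032], E[r] = 1.7567, γ^t·E[r] = 0.295248, running G = 4.976033
t=6: π = [0.2200, 0.3200, 0.2567, 0.2033], E[r] = 1.7567, γ^t·E[r] = 0.206670, running G = 5.182703
t=7: π = [0.2200, 0.3200, 0.2567, 0.2033], E[r] = 1.7567, γ^t·E[r] = 0.144669, running G = 5.327372
t=8: π = [0.2200, 0.3200, 0.2567, 0.2033], E[r] = 1.7567, γ^t·E[r] = 0.101268, running G = 5.428640

G = 5.4286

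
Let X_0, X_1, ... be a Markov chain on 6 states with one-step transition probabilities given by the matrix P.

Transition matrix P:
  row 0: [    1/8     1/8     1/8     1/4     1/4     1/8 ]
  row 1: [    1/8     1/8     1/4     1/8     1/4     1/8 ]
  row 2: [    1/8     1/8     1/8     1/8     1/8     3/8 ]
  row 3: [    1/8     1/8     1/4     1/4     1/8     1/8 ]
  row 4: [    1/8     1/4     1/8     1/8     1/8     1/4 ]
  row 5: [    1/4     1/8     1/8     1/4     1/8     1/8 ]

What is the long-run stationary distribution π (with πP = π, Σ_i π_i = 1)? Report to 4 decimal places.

Balance equations π_j = Σ_i π_i·P[i][j]:
  π_0 = 1/8·π_0 + 1/8·π_1 + 1/8·π_2 + 1/8·π_3 + 1/8·π_4 + 1/4·π_5
  π_1 = 1/8·π_0 + 1/8·π_1 + 1/8·π_2 + 1/8·π_3 + 1/4·π_4 + 1/8·π_5
  π_2 = 1/8·π_0 + 1/4·π_1 + 1/8·π_2 + 1/4·π_3 + 1/8·π_4 + 1/8·π_5
  π_3 = 1/4·π_0 + 1/8·π_1 + 1/8·π_2 + 1/4·π_3 + 1/8·π_4 + 1/4·π_5
  π_4 = 1/4·π_0 + 1/4·π_1 + 1/8·π_2 + 1/8·π_3 + 1/8·π_4 + 1/8·π_5
  normalize: π_0 + π_1 + π_2 + π_3 + π_4 + π_5 = 1
Solving the linear system gives exactly π = [396/2669, 2713/18683, 3120/18683, 3564/18683, 3021/18683, 499/2669].

π = [0.1484, 0.1452, 0.1670, 0.1908, 0.1617, 0.1870]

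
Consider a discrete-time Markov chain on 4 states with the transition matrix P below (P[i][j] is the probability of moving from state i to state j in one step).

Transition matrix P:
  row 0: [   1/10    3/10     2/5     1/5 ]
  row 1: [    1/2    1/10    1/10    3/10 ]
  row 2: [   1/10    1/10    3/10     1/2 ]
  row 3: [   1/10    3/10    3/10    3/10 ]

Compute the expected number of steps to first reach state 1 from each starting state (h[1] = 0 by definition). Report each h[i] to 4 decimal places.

First-step conditioning: h[1] = 0; for i ≠ 1, h[i] = 1 + Σ_k P[i][k]·h[k].
  h[0] = 1 + 1/10·h[0] + 2/5·h[2] + 1/5·h[3]
  h[2] = 1 + 1/10·h[0] + 3/10·h[2] + 1/2·h[3]
  h[3] = 1 + 1/10·h[0] + 3/10·h[2] + 3/10·h[3]
Solving the 3×3 linear system over states ≠ 1 gives exactly h = [30/7, 0, 600/119, 500/119] (h[1] = 0 is the target).

h = [4.2857, 0.0000, 5.0420, 4.2017]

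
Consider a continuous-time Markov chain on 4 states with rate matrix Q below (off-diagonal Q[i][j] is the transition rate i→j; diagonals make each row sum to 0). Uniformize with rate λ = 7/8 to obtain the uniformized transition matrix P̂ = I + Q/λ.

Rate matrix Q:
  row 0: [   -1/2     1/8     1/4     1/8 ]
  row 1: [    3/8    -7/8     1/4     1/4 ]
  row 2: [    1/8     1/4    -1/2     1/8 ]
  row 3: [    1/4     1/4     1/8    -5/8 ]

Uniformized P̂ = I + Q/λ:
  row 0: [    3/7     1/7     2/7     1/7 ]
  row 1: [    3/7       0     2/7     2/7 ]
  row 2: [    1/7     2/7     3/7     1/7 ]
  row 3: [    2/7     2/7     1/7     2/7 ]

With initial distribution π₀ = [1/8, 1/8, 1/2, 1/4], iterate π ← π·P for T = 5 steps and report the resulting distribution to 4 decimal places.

π = [0.3145, 0.1873, 0.3003, 0.1979]

t=0: π = [0.1250, 0.1250, 0.5000, 0.2500]
t=1: π = [0.2500, 0.2321, 0.3214, 0.1964]
t=2: π = [0.3087, 0.1837, 0.3036, 0.2041]
t=3: π = [0.3127, 0.1891, 0.2999, 0.1983]
t=4: π = [0.3146, 0.1870, 0.3002, 0.1982]
t=5: π = [0.3145, 0.1873, 0.3003, 0.1979]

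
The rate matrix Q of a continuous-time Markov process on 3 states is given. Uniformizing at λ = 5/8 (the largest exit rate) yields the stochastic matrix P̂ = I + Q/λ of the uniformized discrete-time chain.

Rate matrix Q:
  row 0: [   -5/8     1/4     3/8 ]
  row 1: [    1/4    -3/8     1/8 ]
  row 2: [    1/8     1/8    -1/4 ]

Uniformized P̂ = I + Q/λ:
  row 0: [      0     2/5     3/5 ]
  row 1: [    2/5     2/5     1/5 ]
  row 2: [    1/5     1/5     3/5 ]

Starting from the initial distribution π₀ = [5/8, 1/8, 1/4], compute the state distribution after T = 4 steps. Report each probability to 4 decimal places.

t=0: π = [0.6250, 0.1250, 0.2500]
t=1: π = [0.1000, 0.3500, 0.5500]
t=2: π = [0.2500, 0.2900, 0.4600]
t=3: π = [0.2080, 0.3080, 0.4840]
t=4: π = [0.2200, 0.3032, 0.4768]

π = [0.2200, 0.3032, 0.4768]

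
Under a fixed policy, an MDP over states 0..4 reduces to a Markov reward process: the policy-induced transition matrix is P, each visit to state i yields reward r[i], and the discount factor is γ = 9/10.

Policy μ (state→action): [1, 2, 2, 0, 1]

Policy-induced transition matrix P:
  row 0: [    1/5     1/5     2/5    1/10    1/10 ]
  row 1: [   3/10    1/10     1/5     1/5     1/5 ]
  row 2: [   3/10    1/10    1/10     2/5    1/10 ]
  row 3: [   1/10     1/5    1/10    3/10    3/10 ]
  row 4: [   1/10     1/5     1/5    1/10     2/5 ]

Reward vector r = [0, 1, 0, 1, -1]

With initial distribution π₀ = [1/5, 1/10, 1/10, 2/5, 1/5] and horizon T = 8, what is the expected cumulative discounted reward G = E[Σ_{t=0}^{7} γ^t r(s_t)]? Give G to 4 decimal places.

t=0: π = [0.2000, 0.1000, 0.1000, 0.4000, 0.2000], E[r] = 0.3000, γ^t·E[r] = 0.300000, running G = 0.300000
t=1: π = [0.1600, 0.1800, 0.1900, 0.2200, 0.2500], E[r] = 0.1500, γ^t·E[r] = 0.135000, running G = 0.435000
t=2: π = [0.1900, 0.1630, 0.1910, 0.2190, 0.2370], E[r] = 0.1450, γ^t·E[r] = 0.117450, running G = 0.552450
t=3: π = [0.1898, 0.1646, 0.1970, 0.2174, 0.2312], E[r] = 0.1508, γ^t·E[r] = 0.109933, running G = 0.662383
t=4: π = [0.1913, 0.1638, 0.1965, 0.2190, 0.2293], E[r] = 0.1536, γ^t·E[r] = 0.100764, running G = 0.763147
t=5: π = [0.1912, 0.1640, 0.1967, 0.2191, 0.2290], E[r] = 0.1541, γ^t·E[r] = 0.091012, running G = 0.854159
t=6: π = [0.1913, 0.1639, 0.1967, 0.2192, 0.2289], E[r] = 0.1542, γ^t·E[r] = 0.081975, running G = 0.936134
t=7: π = [0.1912, 0.1639, 0.1967, 0.2192, 0.2289], E[r] = 0.1543, γ^t·E[r] = 0.073783, running G = 1.009917

G = 1.0099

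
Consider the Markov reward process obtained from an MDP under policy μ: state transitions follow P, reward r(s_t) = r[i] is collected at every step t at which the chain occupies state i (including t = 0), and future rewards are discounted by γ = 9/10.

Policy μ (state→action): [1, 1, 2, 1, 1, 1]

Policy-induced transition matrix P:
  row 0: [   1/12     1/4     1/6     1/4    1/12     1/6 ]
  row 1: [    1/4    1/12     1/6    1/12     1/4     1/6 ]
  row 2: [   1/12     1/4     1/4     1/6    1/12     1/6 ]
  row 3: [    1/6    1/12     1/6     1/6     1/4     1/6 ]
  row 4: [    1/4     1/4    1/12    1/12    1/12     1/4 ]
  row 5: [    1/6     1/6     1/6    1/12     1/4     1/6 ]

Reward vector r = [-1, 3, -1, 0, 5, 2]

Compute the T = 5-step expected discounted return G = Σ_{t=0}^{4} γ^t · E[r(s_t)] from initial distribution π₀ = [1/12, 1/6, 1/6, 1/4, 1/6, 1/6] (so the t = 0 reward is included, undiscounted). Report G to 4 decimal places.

t=0: π = [0.0833, 0.1667, 0.1667, 0.2500, 0.1667, 0.1667], E[r] = 1.4167, γ^t·E[r] = 1.416667, running G = 1.416667
t=1: π = [0.1736, 0.1667, 0.1667, 0.1319, 0.1806, 0.1806], E[r] = 1.4236, γ^t·E[r] = 1.281250, running G = 2.697917
t=2: π = [0.1672, 0.1852, 0.1655, 0.1372, 0.1632, 0.1817], E[r] = 1.4022, γ^t·E[r] = 1.135781, running G = 3.833698
t=3: π = [0.1680, 0.1811, 0.1669, 0.1364, 0.1673, 0.1803], E[r] = 1.4058, γ^t·E[r] = 1.024840, running G = 4.858538
t=4: π = [0.1678, 0.1821, 0.1666, 0.1366, 0.1663, 0.1806], E[r] = 1.4045, γ^t·E[r] = 0.921473, running G = 5.780010

G = 5.7800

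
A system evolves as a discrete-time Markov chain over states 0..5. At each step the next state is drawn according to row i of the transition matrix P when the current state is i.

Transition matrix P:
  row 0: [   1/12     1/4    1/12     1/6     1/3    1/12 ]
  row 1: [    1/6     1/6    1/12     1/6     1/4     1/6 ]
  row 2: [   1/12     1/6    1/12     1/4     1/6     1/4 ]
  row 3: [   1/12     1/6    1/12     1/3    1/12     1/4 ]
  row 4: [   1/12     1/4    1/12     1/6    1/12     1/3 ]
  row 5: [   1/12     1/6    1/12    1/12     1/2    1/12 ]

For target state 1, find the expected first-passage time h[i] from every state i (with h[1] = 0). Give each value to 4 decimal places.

h = [4.7286, 0.0000, 5.2146, 5.2522, 4.8011, 5.0911]

First-step conditioning: h[1] = 0; for i ≠ 1, h[i] = 1 + Σ_k P[i][k]·h[k].
  h[0] = 1 + 1/12·h[0] + 1/12·h[2] + 1/6·h[3] + 1/3·h[4] + 1/12·h[5]
  h[2] = 1 + 1/12·h[0] + 1/12·h[2] + 1/4·h[3] + 1/6·h[4] + 1/4·h[5]
  h[3] = 1 + 1/12·h[0] + 1/12·h[2] + 1/3·h[3] + 1/12·h[4] + 1/4·h[5]
  h[4] = 1 + 1/12·h[0] + 1/12·h[2] + 1/6·h[3] + 1/12·h[4] + 1/3·h[5]
  h[5] = 1 + 1/12·h[0] + 1/12·h[2] + 1/12·h[3] + 1/2·h[4] + 1/12·h[5]
Solving the 5×5 linear system over states ≠ 1 gives exactly h = [21132/4469, 0, 23304/4469, 23472/4469, 21456/4469, 22752/4469] (h[1] = 0 is the target).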